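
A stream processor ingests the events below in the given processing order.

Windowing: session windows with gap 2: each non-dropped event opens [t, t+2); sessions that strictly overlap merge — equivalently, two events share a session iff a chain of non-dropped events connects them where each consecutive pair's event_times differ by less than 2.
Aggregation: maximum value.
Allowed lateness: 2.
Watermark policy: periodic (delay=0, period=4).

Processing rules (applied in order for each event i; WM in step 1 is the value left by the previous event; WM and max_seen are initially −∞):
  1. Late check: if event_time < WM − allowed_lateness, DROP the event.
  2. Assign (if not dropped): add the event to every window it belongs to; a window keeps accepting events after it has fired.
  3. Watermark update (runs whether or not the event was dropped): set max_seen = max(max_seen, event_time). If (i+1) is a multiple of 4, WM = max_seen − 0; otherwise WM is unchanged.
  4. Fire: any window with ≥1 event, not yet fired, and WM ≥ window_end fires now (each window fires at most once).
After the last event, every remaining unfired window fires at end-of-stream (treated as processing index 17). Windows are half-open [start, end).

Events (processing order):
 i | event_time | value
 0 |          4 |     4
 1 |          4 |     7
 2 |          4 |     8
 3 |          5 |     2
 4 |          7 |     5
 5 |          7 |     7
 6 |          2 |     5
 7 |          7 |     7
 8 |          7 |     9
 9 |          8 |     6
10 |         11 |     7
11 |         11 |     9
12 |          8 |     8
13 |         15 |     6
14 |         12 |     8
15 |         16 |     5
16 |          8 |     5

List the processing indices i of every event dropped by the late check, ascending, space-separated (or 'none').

i=0 t=4 v=4: → [4,6); WM=−∞
i=1 t=4 v=7: → [4,6); WM=−∞
i=2 t=4 v=8: → [4,6); WM=−∞
i=3 t=5 v=2: → [4,7); WM=5
i=4 t=7 v=5: → [7,9); WM=5
i=5 t=7 v=7: → [7,9); WM=5
i=6 t=2 v=5: DROP (t<5-2); WM=5
i=7 t=7 v=7: → [7,9); WM=7
i=8 t=7 v=9: → [7,9); WM=7
i=9 t=8 v=6: → [7,10); WM=7
i=10 t=11 v=7: → [11,13); WM=7
i=11 t=11 v=9: → [11,13); WM=11
i=12 t=8 v=8: DROP (t<11-2); WM=11
i=13 t=15 v=6: → [15,17); WM=11
i=14 t=12 v=8: → [11,14); WM=11
i=15 t=16 v=5: → [15,18); WM=16
i=16 t=8 v=5: DROP (t<16-2); WM=16

6 12 16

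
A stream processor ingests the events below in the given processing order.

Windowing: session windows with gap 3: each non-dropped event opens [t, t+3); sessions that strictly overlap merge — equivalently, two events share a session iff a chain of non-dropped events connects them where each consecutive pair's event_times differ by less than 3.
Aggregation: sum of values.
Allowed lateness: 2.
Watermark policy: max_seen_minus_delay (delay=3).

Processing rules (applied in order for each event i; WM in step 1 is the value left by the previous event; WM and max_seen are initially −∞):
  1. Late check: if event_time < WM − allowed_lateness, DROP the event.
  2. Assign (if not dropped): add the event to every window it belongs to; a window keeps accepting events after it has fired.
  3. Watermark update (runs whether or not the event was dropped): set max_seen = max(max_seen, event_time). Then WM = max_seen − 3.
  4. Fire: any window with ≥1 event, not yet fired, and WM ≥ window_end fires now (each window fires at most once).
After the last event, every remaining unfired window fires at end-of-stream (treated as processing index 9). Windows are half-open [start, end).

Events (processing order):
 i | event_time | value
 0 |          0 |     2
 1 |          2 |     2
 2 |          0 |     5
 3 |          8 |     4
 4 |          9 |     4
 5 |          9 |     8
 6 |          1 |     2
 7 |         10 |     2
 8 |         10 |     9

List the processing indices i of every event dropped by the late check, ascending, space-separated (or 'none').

6

i=0 t=0 v=2: → [0,3); WM=-3
i=1 t=2 v=2: → [0,5); WM=-1
i=2 t=0 v=5: → [0,5); WM=-1
i=3 t=8 v=4: → [8,11); WM=5
i=4 t=9 v=4: → [8,12); WM=6
i=5 t=9 v=8: → [8,12); WM=6
i=6 t=1 v=2: DROP (t<6-2); WM=6
i=7 t=10 v=2: → [8,13); WM=7
i=8 t=10 v=9: → [8,13); WM=7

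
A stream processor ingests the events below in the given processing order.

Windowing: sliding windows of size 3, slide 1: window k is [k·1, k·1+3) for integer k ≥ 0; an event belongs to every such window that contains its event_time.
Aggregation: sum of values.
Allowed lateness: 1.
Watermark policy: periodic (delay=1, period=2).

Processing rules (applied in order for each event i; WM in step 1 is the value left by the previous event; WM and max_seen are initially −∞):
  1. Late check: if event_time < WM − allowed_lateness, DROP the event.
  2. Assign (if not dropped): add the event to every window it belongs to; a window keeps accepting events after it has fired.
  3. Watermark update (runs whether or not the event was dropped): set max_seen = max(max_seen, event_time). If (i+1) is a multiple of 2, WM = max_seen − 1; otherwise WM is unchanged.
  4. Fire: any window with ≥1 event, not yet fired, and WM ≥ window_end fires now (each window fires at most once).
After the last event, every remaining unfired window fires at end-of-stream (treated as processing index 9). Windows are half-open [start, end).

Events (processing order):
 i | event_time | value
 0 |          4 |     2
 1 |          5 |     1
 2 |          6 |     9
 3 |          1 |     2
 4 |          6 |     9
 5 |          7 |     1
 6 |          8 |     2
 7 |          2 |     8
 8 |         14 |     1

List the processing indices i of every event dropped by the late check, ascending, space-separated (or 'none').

i=0 t=4 v=2: → [4,7),[3,6),[2,5); WM=−∞
i=1 t=5 v=1: → [5,8),[4,7),[3,6); WM=4
i=2 t=6 v=9: → [6,9),[5,8),[4,7); WM=4
i=3 t=1 v=2: DROP (t<4-1); WM=5; [2,5) fires=2
i=4 t=6 v=9: → [6,9),[5,8),[4,7); WM=5
i=5 t=7 v=1: → [7,10),[6,9),[5,8); WM=6; [3,6) fires=3
i=6 t=8 v=2: → [8,11),[7,10),[6,9); WM=6
i=7 t=2 v=8: DROP (t<6-1); WM=7; [4,7) fires=21
i=8 t=14 v=1: → [14,17),[13,16),[12,15); WM=7

3 7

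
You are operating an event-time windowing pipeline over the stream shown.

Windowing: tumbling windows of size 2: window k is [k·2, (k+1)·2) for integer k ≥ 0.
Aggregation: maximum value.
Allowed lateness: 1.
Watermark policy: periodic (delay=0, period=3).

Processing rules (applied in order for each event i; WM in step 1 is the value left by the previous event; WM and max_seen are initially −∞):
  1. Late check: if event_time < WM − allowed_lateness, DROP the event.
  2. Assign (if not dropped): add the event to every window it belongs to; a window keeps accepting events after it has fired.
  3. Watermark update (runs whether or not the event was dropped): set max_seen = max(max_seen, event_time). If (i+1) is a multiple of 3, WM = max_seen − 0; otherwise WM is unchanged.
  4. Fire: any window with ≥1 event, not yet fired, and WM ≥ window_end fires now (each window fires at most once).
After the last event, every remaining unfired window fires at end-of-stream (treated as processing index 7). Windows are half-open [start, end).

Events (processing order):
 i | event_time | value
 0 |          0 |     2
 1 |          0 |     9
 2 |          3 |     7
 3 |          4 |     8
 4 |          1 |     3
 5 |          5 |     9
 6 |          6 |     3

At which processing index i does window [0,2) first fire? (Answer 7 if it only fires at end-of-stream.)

2

i=0 t=0 v=2: → [0,2); WM=−∞
i=1 t=0 v=9: → [0,2); WM=−∞
i=2 t=3 v=7: → [2,4); WM=3; [0,2) fires=9
i=3 t=4 v=8: → [4,6); WM=3
i=4 t=1 v=3: DROP (t<3-1); WM=3
i=5 t=5 v=9: → [4,6); WM=5; [2,4) fires=7
i=6 t=6 v=3: → [6,8); WM=5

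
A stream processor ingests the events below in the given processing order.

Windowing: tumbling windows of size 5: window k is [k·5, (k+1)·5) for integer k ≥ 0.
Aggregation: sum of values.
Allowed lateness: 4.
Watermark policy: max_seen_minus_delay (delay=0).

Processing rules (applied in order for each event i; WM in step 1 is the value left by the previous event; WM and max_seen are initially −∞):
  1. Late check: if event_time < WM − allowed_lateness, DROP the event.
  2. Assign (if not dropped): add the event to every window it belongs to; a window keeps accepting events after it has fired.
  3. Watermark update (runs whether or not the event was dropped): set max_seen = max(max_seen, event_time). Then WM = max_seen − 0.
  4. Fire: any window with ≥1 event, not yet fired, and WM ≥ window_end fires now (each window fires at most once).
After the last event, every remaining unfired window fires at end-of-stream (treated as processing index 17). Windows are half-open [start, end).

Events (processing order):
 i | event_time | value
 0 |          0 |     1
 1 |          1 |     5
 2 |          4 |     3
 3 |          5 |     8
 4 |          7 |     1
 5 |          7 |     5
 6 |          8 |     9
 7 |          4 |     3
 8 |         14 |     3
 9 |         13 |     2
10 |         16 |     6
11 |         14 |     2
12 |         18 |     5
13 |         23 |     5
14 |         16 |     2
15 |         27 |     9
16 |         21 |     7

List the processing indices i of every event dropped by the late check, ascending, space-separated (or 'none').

i=0 t=0 v=1: → [0,5); WM=0
i=1 t=1 v=5: → [0,5); WM=1
i=2 t=4 v=3: → [0,5); WM=4
i=3 t=5 v=8: → [5,10); WM=5; [0,5) fires=9
i=4 t=7 v=1: → [5,10); WM=7
i=5 t=7 v=5: → [5,10); WM=7
i=6 t=8 v=9: → [5,10); WM=8
i=7 t=4 v=3: → [0,5); WM=8
i=8 t=14 v=3: → [10,15); WM=14; [5,10) fires=23
i=9 t=13 v=2: → [10,15); WM=14
i=10 t=16 v=6: → [15,20); WM=16; [10,15) fires=5
i=11 t=14 v=2: → [10,15); WM=16
i=12 t=18 v=5: → [15,20); WM=18
i=13 t=23 v=5: → [20,25); WM=23; [15,20) fires=11
i=14 t=16 v=2: DROP (t<23-4); WM=23
i=15 t=27 v=9: → [25,30); WM=27; [20,25) fires=5
i=16 t=21 v=7: DROP (t<27-4); WM=27

14 16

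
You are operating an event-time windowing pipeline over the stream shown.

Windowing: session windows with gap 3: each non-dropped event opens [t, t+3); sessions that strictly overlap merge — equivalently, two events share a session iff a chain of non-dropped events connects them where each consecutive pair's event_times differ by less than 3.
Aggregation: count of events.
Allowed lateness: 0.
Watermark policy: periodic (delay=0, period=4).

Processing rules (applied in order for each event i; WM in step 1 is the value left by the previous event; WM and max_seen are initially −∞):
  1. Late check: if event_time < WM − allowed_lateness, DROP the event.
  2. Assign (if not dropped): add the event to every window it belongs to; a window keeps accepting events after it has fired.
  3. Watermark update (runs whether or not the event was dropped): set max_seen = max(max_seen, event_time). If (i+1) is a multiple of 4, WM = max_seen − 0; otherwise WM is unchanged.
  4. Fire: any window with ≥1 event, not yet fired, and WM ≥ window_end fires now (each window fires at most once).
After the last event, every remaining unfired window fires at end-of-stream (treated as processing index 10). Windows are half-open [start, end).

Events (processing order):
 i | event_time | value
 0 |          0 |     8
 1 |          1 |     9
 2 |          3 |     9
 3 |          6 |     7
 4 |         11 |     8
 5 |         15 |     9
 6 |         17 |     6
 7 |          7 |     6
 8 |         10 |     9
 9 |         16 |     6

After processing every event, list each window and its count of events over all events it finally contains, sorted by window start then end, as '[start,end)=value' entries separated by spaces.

[0,6)=3 [6,10)=2 [11,14)=1 [15,20)=2

i=0 t=0 v=8: → [0,3); WM=−∞
i=1 t=1 v=9: → [0,4); WM=−∞
i=2 t=3 v=9: → [0,6); WM=−∞
i=3 t=6 v=7: → [6,9); WM=6
i=4 t=11 v=8: → [11,14); WM=6
i=5 t=15 v=9: → [15,18); WM=6
i=6 t=17 v=6: → [15,20); WM=6
i=7 t=7 v=6: → [6,10); WM=17
i=8 t=10 v=9: DROP (t<17-0); WM=17
i=9 t=16 v=6: DROP (t<17-0); WM=17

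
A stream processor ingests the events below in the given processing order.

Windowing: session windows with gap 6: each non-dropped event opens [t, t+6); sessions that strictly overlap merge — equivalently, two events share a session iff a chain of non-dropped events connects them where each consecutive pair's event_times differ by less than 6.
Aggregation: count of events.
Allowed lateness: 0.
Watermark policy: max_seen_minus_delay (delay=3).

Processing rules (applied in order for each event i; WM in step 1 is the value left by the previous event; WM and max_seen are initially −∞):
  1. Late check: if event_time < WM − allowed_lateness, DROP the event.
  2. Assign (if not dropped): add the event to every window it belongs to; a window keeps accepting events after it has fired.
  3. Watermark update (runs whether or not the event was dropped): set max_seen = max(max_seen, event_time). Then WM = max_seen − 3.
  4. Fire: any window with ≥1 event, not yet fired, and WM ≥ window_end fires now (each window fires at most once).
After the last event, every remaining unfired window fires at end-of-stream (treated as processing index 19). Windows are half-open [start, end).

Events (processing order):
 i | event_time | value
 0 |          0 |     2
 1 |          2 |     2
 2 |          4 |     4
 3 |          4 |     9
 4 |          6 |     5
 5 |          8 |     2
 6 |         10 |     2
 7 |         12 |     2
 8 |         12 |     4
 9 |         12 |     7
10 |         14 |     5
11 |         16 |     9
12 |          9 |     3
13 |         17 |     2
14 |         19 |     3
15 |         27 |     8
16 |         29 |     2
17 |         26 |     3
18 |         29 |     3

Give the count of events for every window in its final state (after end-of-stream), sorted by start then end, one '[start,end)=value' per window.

[0,25)=14 [26,35)=4

i=0 t=0 v=2: → [0,6); WM=-3
i=1 t=2 v=2: → [0,8); WM=-1
i=2 t=4 v=4: → [0,10); WM=1
i=3 t=4 v=9: → [0,10); WM=1
i=4 t=6 v=5: → [0,12); WM=3
i=5 t=8 v=2: → [0,14); WM=5
i=6 t=10 v=2: → [0,16); WM=7
i=7 t=12 v=2: → [0,18); WM=9
i=8 t=12 v=4: → [0,18); WM=9
i=9 t=12 v=7: → [0,18); WM=9
i=10 t=14 v=5: → [0,20); WM=11
i=11 t=16 v=9: → [0,22); WM=13
i=12 t=9 v=3: DROP (t<13-0); WM=13
i=13 t=17 v=2: → [0,23); WM=14
i=14 t=19 v=3: → [0,25); WM=16
i=15 t=27 v=8: → [27,33); WM=24
i=16 t=29 v=2: → [27,35); WM=26
i=17 t=26 v=3: → [26,35); WM=26
i=18 t=29 v=3: → [26,35); WM=26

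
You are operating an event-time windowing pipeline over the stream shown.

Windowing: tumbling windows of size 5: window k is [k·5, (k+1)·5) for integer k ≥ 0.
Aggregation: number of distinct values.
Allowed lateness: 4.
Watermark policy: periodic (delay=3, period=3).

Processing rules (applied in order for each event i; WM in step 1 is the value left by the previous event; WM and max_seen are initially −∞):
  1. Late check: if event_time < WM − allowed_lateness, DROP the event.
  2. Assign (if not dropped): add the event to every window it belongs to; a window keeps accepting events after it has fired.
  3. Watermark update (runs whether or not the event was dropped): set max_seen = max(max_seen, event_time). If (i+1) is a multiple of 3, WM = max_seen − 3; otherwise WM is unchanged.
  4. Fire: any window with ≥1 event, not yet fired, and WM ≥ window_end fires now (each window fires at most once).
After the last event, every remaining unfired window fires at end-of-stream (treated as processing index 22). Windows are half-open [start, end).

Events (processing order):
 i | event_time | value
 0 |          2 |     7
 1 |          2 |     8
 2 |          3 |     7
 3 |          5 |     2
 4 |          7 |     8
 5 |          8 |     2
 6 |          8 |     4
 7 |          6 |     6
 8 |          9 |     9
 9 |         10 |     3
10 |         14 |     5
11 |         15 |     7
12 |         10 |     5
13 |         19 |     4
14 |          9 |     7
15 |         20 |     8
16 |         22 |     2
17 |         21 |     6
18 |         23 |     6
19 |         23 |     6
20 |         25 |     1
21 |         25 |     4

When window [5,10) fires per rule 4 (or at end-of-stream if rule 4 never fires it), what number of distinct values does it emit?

i=0 t=2 v=7: → [0,5); WM=−∞
i=1 t=2 v=8: → [0,5); WM=−∞
i=2 t=3 v=7: → [0,5); WM=0
i=3 t=5 v=2: → [5,10); WM=0
i=4 t=7 v=8: → [5,10); WM=0
i=5 t=8 v=2: → [5,10); WM=5; [0,5) fires=2
i=6 t=8 v=4: → [5,10); WM=5
i=7 t=6 v=6: → [5,10); WM=5
i=8 t=9 v=9: → [5,10); WM=6
i=9 t=10 v=3: → [10,15); WM=6
i=10 t=14 v=5: → [10,15); WM=6
i=11 t=15 v=7: → [15,20); WM=12; [5,10) fires=5
i=12 t=10 v=5: → [10,15); WM=12
i=13 t=19 v=4: → [15,20); WM=12
i=14 t=9 v=7: → [5,10); WM=16; [10,15) fires=2
i=15 t=20 v=8: → [20,25); WM=16
i=16 t=22 v=2: → [20,25); WM=16
i=17 t=21 v=6: → [20,25); WM=19
i=18 t=23 v=6: → [20,25); WM=19
i=19 t=23 v=6: → [20,25); WM=19
i=20 t=25 v=1: → [25,30); WM=22; [15,20) fires=2
i=21 t=25 v=4: → [25,30); WM=22

5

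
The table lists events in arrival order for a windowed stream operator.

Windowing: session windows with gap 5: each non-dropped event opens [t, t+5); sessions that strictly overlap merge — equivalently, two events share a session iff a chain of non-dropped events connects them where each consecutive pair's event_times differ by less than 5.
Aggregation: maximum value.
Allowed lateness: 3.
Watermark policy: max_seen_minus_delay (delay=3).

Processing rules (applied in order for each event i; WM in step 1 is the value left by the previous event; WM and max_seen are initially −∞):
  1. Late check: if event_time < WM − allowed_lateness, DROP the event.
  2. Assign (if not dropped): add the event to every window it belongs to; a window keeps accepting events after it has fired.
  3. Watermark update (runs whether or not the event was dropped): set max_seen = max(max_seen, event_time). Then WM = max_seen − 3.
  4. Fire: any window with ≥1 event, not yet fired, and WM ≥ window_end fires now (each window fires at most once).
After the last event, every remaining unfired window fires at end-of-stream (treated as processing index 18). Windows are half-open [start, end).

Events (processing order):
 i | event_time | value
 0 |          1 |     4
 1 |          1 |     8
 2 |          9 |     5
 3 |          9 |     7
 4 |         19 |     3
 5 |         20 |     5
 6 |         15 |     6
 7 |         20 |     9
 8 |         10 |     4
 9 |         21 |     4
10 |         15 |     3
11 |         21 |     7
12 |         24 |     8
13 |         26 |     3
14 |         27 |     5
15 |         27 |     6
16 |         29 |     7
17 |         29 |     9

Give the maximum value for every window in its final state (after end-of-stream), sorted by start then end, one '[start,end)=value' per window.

i=0 t=1 v=4: → [1,6); WM=-2
i=1 t=1 v=8: → [1,6); WM=-2
i=2 t=9 v=5: → [9,14); WM=6
i=3 t=9 v=7: → [9,14); WM=6
i=4 t=19 v=3: → [19,24); WM=16
i=5 t=20 v=5: → [19,25); WM=17
i=6 t=15 v=6: → [15,25); WM=17
i=7 t=20 v=9: → [15,25); WM=17
i=8 t=10 v=4: DROP (t<17-3); WM=17
i=9 t=21 v=4: → [15,26); WM=18
i=10 t=15 v=3: → [15,26); WM=18
i=11 t=21 v=7: → [15,26); WM=18
i=12 t=24 v=8: → [15,29); WM=21
i=13 t=26 v=3: → [15,31); WM=23
i=14 t=27 v=5: → [15,32); WM=24
i=15 t=27 v=6: → [15,32); WM=24
i=16 t=29 v=7: → [15,34); WM=26
i=17 t=29 v=9: → [15,34); WM=26

[1,6)=8 [9,14)=7 [15,34)=9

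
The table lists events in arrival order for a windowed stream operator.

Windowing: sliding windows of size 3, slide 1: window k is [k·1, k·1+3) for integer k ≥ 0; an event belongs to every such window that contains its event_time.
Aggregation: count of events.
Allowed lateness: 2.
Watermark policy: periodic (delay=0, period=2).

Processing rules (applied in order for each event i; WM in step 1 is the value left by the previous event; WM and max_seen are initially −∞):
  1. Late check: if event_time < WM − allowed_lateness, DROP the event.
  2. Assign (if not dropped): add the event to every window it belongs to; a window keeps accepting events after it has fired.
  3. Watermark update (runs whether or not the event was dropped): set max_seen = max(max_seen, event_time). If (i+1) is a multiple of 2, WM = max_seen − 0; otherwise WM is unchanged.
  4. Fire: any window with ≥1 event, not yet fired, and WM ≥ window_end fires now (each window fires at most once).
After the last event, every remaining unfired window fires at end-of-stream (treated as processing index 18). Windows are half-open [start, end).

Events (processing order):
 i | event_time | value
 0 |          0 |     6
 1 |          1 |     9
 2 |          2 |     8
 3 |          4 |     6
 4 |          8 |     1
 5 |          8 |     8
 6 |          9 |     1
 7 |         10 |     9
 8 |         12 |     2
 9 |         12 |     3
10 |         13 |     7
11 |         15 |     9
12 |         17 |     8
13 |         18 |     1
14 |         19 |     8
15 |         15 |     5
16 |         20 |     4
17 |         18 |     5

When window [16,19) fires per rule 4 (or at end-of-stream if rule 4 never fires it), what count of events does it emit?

2

i=0 t=0 v=6: → [0,3); WM=−∞
i=1 t=1 v=9: → [1,4),[0,3); WM=1
i=2 t=2 v=8: → [2,5),[1,4),[0,3); WM=1
i=3 t=4 v=6: → [4,7),[3,6),[2,5); WM=4; [0,3) fires=3 [1,4) fires=2
i=4 t=8 v=1: → [8,11),[7,10),[6,9); WM=4
i=5 t=8 v=8: → [8,11),[7,10),[6,9); WM=8; [2,5) fires=2 [3,6) fires=1 [4,7) fires=1
i=6 t=9 v=1: → [9,12),[8,11),[7,10); WM=8
i=7 t=10 v=9: → [10,13),[9,12),[8,11); WM=10; [6,9) fires=2 [7,10) fires=3
i=8 t=12 v=2: → [12,15),[11,14),[10,13); WM=10
i=9 t=12 v=3: → [12,15),[11,14),[10,13); WM=12; [8,11) fires=4 [9,12) fires=2
i=10 t=13 v=7: → [13,16),[12,15),[11,14); WM=12
i=11 t=15 v=9: → [15,18),[14,17),[13,16); WM=15; [10,13) fires=3 [11,14) fires=3 [12,15) fires=3
i=12 t=17 v=8: → [17,20),[16,19),[15,18); WM=15
i=13 t=18 v=1: → [18,21),[17,20),[16,19); WM=18; [13,16) fires=2 [14,17) fires=1 [15,18) fires=2
i=14 t=19 v=8: → [19,22),[18,21),[17,20); WM=18
i=15 t=15 v=5: DROP (t<18-2); WM=19; [16,19) fires=2
i=16 t=20 v=4: → [20,23),[19,22),[18,21); WM=19
i=17 t=18 v=5: → [18,21),[17,20),[16,19); WM=20; [17,20) fires=4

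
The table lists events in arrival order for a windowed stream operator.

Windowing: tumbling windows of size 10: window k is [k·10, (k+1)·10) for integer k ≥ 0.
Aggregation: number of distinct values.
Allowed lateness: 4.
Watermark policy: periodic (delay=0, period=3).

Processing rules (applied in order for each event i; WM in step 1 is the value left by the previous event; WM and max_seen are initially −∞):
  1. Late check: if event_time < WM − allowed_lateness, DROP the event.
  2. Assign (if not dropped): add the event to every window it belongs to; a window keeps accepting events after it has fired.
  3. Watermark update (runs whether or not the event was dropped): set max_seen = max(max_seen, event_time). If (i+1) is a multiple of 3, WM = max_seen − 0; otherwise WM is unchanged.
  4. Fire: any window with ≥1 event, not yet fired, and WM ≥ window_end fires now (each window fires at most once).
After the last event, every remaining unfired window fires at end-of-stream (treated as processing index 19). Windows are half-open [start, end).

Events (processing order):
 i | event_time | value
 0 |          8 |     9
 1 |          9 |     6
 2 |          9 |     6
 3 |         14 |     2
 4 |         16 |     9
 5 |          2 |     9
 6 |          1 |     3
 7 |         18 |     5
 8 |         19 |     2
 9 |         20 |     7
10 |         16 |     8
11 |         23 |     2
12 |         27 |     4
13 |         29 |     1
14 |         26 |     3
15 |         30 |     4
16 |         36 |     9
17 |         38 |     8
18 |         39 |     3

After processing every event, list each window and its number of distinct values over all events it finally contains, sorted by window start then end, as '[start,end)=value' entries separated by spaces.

[0,10)=2 [10,20)=4 [20,30)=5 [30,40)=4

i=0 t=8 v=9: → [0,10); WM=−∞
i=1 t=9 v=6: → [0,10); WM=−∞
i=2 t=9 v=6: → [0,10); WM=9
i=3 t=14 v=2: → [10,20); WM=9
i=4 t=16 v=9: → [10,20); WM=9
i=5 t=2 v=9: DROP (t<9-4); WM=16; [0,10) fires=2
i=6 t=1 v=3: DROP (t<16-4); WM=16
i=7 t=18 v=5: → [10,20); WM=16
i=8 t=19 v=2: → [10,20); WM=19
i=9 t=20 v=7: → [20,30); WM=19
i=10 t=16 v=8: → [10,20); WM=19
i=11 t=23 v=2: → [20,30); WM=23; [10,20) fires=4
i=12 t=27 v=4: → [20,30); WM=23
i=13 t=29 v=1: → [20,30); WM=23
i=14 t=26 v=3: → [20,30); WM=29
i=15 t=30 v=4: → [30,40); WM=29
i=16 t=36 v=9: → [30,40); WM=29
i=17 t=38 v=8: → [30,40); WM=38; [20,30) fires=5
i=18 t=39 v=3: → [30,40); WM=38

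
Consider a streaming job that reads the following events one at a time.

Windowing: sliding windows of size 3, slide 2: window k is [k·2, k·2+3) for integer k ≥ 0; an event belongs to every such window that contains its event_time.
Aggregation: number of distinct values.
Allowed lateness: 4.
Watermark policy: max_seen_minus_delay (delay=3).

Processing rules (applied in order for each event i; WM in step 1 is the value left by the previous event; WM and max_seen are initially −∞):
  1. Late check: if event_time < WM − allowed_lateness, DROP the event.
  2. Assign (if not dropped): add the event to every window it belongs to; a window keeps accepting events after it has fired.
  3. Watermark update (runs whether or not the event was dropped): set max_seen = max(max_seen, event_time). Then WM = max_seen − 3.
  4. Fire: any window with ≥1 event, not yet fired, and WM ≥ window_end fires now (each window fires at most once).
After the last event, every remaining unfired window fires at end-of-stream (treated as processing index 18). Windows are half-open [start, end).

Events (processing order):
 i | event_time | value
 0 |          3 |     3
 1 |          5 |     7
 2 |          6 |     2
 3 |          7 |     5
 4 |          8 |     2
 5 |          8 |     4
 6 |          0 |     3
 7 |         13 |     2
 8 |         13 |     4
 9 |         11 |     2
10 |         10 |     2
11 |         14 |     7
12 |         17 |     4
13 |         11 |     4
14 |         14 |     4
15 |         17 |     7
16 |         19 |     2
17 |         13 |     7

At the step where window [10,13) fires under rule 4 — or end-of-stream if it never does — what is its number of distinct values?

1

i=0 t=3 v=3: → [2,5); WM=0
i=1 t=5 v=7: → [4,7); WM=2
i=2 t=6 v=2: → [6,9),[4,7); WM=3
i=3 t=7 v=5: → [6,9); WM=4
i=4 t=8 v=2: → [8,11),[6,9); WM=5; [2,5) fires=1
i=5 t=8 v=4: → [8,11),[6,9); WM=5
i=6 t=0 v=3: DROP (t<5-4); WM=5
i=7 t=13 v=2: → [12,15); WM=10; [4,7) fires=2 [6,9) fires=3
i=8 t=13 v=4: → [12,15); WM=10
i=9 t=11 v=2: → [10,13); WM=10
i=10 t=10 v=2: → [10,13),[8,11); WM=10
i=11 t=14 v=7: → [14,17),[12,15); WM=11; [8,11) fires=2
i=12 t=17 v=4: → [16,19); WM=14; [10,13) fires=1
i=13 t=11 v=4: → [10,13); WM=14
i=14 t=14 v=4: → [14,17),[12,15); WM=14
i=15 t=17 v=7: → [16,19); WM=14
i=16 t=19 v=2: → [18,21); WM=16; [12,15) fires=3
i=17 t=13 v=7: → [12,15); WM=16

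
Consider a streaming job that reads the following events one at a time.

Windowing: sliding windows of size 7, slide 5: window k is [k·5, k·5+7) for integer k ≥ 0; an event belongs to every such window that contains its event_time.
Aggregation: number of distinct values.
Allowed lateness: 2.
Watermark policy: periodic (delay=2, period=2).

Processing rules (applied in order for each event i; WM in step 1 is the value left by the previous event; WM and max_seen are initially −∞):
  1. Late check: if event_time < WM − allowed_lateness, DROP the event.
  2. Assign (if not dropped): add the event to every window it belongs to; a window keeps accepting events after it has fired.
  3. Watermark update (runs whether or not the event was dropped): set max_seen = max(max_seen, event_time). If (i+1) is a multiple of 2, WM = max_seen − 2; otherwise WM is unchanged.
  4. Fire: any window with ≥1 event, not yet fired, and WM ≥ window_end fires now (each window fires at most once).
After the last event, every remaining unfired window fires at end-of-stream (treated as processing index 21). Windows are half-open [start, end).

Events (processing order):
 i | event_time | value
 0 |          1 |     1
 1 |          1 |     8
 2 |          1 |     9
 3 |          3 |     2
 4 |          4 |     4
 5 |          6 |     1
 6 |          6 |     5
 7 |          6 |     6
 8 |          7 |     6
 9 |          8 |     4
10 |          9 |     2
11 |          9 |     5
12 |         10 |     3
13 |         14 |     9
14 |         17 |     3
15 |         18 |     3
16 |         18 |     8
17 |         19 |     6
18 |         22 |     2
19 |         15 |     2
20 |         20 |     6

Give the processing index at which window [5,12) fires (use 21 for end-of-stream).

i=0 t=1 v=1: → [0,7); WM=−∞
i=1 t=1 v=8: → [0,7); WM=-1
i=2 t=1 v=9: → [0,7); WM=-1
i=3 t=3 v=2: → [0,7); WM=1
i=4 t=4 v=4: → [0,7); WM=1
i=5 t=6 v=1: → [5,12),[0,7); WM=4
i=6 t=6 v=5: → [5,12),[0,7); WM=4
i=7 t=6 v=6: → [5,12),[0,7); WM=4
i=8 t=7 v=6: → [5,12); WM=4
i=9 t=8 v=4: → [5,12); WM=6
i=10 t=9 v=2: → [5,12); WM=6
i=11 t=9 v=5: → [5,12); WM=7; [0,7) fires=7
i=12 t=10 v=3: → [10,17),[5,12); WM=7
i=13 t=14 v=9: → [10,17); WM=12; [5,12) fires=6
i=14 t=17 v=3: → [15,22); WM=12
i=15 t=18 v=3: → [15,22); WM=16
i=16 t=18 v=8: → [15,22); WM=16
i=17 t=19 v=6: → [15,22); WM=17; [10,17) fires=2
i=18 t=22 v=2: → [20,27); WM=17
i=19 t=15 v=2: → [15,22),[10,17); WM=20
i=20 t=20 v=6: → [20,27),[15,22); WM=20

13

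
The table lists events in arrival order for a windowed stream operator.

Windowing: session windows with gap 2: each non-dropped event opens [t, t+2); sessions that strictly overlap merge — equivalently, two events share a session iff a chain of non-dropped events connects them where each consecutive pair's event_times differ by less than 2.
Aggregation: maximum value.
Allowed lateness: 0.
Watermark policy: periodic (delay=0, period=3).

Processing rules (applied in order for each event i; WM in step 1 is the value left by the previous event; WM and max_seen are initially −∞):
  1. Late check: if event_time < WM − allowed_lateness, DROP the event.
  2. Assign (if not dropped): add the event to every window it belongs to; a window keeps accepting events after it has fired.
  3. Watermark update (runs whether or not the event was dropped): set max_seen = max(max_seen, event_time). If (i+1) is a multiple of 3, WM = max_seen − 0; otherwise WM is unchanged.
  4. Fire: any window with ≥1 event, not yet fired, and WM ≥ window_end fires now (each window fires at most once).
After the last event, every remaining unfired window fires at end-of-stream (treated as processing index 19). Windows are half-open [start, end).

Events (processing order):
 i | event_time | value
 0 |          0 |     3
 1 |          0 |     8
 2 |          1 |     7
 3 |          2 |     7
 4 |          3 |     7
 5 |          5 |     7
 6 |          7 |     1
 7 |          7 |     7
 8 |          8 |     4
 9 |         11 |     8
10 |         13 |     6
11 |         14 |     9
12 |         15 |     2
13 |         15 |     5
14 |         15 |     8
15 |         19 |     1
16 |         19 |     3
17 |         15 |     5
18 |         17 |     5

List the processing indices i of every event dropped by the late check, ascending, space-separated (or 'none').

i=0 t=0 v=3: → [0,2); WM=−∞
i=1 t=0 v=8: → [0,2); WM=−∞
i=2 t=1 v=7: → [0,3); WM=1
i=3 t=2 v=7: → [0,4); WM=1
i=4 t=3 v=7: → [0,5); WM=1
i=5 t=5 v=7: → [5,7); WM=5
i=6 t=7 v=1: → [7,9); WM=5
i=7 t=7 v=7: → [7,9); WM=5
i=8 t=8 v=4: → [7,10); WM=8
i=9 t=11 v=8: → [11,13); WM=8
i=10 t=13 v=6: → [13,15); WM=8
i=11 t=14 v=9: → [13,16); WM=14
i=12 t=15 v=2: → [13,17); WM=14
i=13 t=15 v=5: → [13,17); WM=14
i=14 t=15 v=8: → [13,17); WM=15
i=15 t=19 v=1: → [19,21); WM=15
i=16 t=19 v=3: → [19,21); WM=15
i=17 t=15 v=5: → [13,17); WM=19
i=18 t=17 v=5: DROP (t<19-0); WM=19

18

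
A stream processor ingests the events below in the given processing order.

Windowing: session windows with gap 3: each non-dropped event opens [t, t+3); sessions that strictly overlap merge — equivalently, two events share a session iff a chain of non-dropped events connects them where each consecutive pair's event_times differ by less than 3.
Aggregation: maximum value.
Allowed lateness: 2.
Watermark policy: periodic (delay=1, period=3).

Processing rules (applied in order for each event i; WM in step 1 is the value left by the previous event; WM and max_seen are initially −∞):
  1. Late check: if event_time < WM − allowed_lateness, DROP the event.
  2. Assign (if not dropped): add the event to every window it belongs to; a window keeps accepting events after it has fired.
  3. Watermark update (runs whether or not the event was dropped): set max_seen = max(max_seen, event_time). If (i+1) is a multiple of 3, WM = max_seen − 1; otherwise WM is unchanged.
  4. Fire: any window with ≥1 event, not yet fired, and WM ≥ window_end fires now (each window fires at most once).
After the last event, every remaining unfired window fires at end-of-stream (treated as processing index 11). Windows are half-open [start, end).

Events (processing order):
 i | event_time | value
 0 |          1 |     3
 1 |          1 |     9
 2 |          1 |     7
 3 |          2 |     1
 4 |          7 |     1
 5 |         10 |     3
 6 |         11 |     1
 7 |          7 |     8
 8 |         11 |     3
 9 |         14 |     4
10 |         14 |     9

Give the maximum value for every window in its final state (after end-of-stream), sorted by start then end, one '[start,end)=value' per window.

[1,5)=9 [7,10)=8 [10,14)=3 [14,17)=9

i=0 t=1 v=3: → [1,4); WM=−∞
i=1 t=1 v=9: → [1,4); WM=−∞
i=2 t=1 v=7: → [1,4); WM=0
i=3 t=2 v=1: → [1,5); WM=0
i=4 t=7 v=1: → [7,10); WM=0
i=5 t=10 v=3: → [10,13); WM=9
i=6 t=11 v=1: → [10,14); WM=9
i=7 t=7 v=8: → [7,10); WM=9
i=8 t=11 v=3: → [10,14); WM=10
i=9 t=14 v=4: → [14,17); WM=10
i=10 t=14 v=9: → [14,17); WM=10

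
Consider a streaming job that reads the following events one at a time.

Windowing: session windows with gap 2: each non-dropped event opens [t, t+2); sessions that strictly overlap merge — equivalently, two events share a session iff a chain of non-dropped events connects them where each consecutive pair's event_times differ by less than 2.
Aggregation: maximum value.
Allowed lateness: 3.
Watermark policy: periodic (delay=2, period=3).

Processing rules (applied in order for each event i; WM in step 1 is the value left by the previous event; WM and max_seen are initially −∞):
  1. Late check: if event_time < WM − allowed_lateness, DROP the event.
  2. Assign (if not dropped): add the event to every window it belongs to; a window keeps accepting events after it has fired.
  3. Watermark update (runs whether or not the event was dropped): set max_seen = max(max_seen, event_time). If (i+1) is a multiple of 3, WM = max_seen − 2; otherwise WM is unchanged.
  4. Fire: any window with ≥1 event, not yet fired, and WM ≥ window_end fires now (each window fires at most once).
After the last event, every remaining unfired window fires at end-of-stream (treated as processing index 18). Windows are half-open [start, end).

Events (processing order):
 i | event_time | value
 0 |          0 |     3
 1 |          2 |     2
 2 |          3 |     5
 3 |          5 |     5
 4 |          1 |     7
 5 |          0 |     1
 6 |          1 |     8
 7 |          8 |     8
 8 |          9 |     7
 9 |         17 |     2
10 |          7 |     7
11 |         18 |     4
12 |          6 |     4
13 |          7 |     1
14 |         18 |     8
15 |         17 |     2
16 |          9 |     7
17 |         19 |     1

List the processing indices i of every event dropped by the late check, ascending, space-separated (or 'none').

i=0 t=0 v=3: → [0,2); WM=−∞
i=1 t=2 v=2: → [2,4); WM=−∞
i=2 t=3 v=5: → [2,5); WM=1
i=3 t=5 v=5: → [5,7); WM=1
i=4 t=1 v=7: → [0,5); WM=1
i=5 t=0 v=1: → [0,5); WM=3
i=6 t=1 v=8: → [0,5); WM=3
i=7 t=8 v=8: → [8,10); WM=3
i=8 t=9 v=7: → [8,11); WM=7
i=9 t=17 v=2: → [17,19); WM=7
i=10 t=7 v=7: → [7,11); WM=7
i=11 t=18 v=4: → [17,20); WM=16
i=12 t=6 v=4: DROP (t<16-3); WM=16
i=13 t=7 v=1: DROP (t<16-3); WM=16
i=14 t=18 v=8: → [17,20); WM=16
i=15 t=17 v=2: → [17,20); WM=16
i=16 t=9 v=7: DROP (t<16-3); WM=16
i=17 t=19 v=1: → [17,21); WM=17

12 13 16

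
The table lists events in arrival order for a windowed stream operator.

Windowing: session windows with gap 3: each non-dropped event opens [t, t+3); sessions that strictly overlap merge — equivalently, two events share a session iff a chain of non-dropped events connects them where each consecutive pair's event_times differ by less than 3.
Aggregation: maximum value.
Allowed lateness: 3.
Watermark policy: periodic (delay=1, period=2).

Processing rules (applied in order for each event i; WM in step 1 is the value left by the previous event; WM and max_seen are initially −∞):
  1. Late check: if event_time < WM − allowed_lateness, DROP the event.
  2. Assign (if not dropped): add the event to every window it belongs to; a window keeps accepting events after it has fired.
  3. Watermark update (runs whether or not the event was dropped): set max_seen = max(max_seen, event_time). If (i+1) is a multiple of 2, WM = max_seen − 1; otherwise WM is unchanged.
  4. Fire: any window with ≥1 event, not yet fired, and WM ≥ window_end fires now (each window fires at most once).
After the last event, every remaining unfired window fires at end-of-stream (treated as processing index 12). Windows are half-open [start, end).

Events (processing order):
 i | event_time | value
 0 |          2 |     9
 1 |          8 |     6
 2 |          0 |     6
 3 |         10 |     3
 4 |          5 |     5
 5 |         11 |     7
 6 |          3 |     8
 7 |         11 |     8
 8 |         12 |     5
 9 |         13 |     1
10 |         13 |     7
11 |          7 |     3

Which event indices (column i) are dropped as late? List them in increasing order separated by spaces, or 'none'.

i=0 t=2 v=9: → [2,5); WM=−∞
i=1 t=8 v=6: → [8,11); WM=7
i=2 t=0 v=6: DROP (t<7-3); WM=7
i=3 t=10 v=3: → [8,13); WM=9
i=4 t=5 v=5: DROP (t<9-3); WM=9
i=5 t=11 v=7: → [8,14); WM=10
i=6 t=3 v=8: DROP (t<10-3); WM=10
i=7 t=11 v=8: → [8,14); WM=10
i=8 t=12 v=5: → [8,15); WM=10
i=9 t=13 v=1: → [8,16); WM=12
i=10 t=13 v=7: → [8,16); WM=12
i=11 t=7 v=3: DROP (t<12-3); WM=12

2 4 6 11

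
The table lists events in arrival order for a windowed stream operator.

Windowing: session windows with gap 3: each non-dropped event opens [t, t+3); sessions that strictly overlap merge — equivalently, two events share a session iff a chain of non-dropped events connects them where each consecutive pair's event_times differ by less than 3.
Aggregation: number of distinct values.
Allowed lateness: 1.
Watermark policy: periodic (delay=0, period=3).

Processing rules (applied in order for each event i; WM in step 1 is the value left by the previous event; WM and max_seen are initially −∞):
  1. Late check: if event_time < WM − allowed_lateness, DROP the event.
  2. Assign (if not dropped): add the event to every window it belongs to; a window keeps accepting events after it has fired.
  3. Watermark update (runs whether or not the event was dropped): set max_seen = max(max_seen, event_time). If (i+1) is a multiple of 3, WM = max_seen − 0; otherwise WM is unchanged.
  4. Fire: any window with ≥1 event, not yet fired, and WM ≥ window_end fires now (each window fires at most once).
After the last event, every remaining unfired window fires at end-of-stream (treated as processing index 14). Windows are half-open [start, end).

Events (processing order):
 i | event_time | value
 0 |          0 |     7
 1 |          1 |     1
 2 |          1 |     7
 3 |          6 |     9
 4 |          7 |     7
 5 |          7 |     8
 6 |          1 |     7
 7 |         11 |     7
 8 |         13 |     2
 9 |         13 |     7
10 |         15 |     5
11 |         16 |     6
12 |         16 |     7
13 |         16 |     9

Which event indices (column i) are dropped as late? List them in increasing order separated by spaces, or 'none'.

i=0 t=0 v=7: → [0,3); WM=−∞
i=1 t=1 v=1: → [0,4); WM=−∞
i=2 t=1 v=7: → [0,4); WM=1
i=3 t=6 v=9: → [6,9); WM=1
i=4 t=7 v=7: → [6,10); WM=1
i=5 t=7 v=8: → [6,10); WM=7
i=6 t=1 v=7: DROP (t<7-1); WM=7
i=7 t=11 v=7: → [11,14); WM=7
i=8 t=13 v=2: → [11,16); WM=13
i=9 t=13 v=7: → [11,16); WM=13
i=10 t=15 v=5: → [11,18); WM=13
i=11 t=16 v=6: → [11,19); WM=16
i=12 t=16 v=7: → [11,19); WM=16
i=13 t=16 v=9: → [11,19); WM=16

6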